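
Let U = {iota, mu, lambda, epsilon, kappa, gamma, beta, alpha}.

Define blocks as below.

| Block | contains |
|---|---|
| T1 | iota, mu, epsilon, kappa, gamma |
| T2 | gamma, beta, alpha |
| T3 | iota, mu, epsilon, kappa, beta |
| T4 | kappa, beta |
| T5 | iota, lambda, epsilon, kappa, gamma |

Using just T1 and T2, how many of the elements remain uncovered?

Union of T1, T2 = {iota, mu, epsilon, kappa, gamma, beta, alpha}.
Not covered: lambda — 1 element.

1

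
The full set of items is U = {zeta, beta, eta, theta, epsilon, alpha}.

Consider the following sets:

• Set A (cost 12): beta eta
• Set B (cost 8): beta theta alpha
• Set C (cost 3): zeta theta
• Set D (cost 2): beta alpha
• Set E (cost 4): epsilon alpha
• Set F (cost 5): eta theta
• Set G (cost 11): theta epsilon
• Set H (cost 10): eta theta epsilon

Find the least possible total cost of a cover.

C, D, E, F together cover every item (C ∪ D ∪ E ∪ F = {zeta, beta, eta, theta, epsilon, alpha}); total cost 3 + 2 + 4 + 5 = 14.
No covering selection has total cost below 14.

14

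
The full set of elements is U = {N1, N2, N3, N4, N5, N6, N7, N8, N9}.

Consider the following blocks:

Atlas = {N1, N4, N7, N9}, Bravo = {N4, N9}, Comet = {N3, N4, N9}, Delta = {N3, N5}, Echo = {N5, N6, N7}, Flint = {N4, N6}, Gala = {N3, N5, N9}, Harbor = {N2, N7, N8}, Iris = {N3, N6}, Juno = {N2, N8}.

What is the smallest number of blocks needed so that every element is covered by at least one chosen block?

Take {Atlas, Delta, Flint, Juno}. Their union is {N1, N2, N3, N4, N5, N6, N7, N8, N9}, which is all 9 elements.
Only Atlas contains N1, so Atlas is forced; the remaining 5 elements need at least 3 more blocks (each remaining block adds at most 2) — so at least 4 blocks are needed, and 4 is optimal.

4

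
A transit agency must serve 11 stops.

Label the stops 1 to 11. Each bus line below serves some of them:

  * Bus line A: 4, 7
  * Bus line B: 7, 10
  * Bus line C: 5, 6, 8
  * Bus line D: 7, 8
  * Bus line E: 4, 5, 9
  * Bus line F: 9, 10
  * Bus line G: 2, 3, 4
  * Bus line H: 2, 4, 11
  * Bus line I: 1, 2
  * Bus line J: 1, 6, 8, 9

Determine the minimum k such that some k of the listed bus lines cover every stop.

B and E and G and H and J together: B ∪ E ∪ G ∪ H ∪ J = {1, 2, 3, 4, 5, 6, 7, 8, 9, 10, 11} — every stop is covered.
No 4 of the 10 bus lines cover everything (all 210 combinations miss at least one stop), so 5 is optimal.

5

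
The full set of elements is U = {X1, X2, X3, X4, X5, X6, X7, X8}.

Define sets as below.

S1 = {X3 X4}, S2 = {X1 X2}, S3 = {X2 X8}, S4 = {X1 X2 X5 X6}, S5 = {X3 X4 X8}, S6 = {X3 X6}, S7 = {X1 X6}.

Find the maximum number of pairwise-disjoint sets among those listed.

3

S1, S3, S7 are pairwise disjoint (S1={X3,X4}; S3={X2,X8}; S7={X1,X6}).
Every remaining set overlaps one of these, and no 4 of the listed sets are pairwise disjoint, so 3 is the maximum.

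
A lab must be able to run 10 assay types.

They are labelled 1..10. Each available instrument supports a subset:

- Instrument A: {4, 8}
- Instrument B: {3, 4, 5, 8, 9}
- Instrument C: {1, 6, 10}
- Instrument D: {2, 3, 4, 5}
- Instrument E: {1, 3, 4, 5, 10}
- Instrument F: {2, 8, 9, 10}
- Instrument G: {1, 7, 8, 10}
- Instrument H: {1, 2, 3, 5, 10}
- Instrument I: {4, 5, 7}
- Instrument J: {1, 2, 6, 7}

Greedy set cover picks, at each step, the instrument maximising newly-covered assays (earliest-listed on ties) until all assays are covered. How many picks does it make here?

3

Greedy: pick B (covers 5 new) → pick J (covers 4 new) → pick C (covers 1 new). Total picks: 3.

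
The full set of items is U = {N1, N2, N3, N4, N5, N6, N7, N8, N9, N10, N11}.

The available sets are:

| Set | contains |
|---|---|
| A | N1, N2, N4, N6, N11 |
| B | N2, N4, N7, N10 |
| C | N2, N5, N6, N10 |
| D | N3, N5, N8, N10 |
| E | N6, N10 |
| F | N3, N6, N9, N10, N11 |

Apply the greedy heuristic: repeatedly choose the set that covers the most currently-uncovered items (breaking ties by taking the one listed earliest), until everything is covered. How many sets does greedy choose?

Greedy: pick A (covers 5 new) → pick D (covers 4 new) → pick B (covers 1 new) → pick F (covers 1 new). Total picks: 4.

4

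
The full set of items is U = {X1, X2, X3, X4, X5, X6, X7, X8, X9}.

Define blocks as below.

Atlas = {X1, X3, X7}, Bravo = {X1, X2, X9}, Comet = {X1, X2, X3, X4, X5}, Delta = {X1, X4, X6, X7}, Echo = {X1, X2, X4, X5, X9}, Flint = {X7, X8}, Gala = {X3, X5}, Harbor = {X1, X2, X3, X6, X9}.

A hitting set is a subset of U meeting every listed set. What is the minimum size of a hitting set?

Take H = {X1, X5, X8}. Each listed block contains at least one of these, so H is a hitting set of size 3.
The blocks Bravo, Flint, Gala are pairwise disjoint, so any hitting set needs a separate item for each — at least 3. Hence 3 is optimal.

3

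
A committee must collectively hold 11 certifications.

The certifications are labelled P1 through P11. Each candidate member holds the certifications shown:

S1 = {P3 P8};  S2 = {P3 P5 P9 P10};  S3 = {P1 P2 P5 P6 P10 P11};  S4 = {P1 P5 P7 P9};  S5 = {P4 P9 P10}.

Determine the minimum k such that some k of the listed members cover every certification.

4

S1 and S3 and S4 and S5 together: S1 ∪ S3 ∪ S4 ∪ S5 = {P1, P2, P3, P4, P5, P6, P7, P8, P9, P10, P11} — every certification is covered.
Only S3 contains P2, so S3 is forced; the remaining 5 certifications need at least 3 more members (each remaining member adds at most 2) — so at least 4 members are needed, and 4 is optimal.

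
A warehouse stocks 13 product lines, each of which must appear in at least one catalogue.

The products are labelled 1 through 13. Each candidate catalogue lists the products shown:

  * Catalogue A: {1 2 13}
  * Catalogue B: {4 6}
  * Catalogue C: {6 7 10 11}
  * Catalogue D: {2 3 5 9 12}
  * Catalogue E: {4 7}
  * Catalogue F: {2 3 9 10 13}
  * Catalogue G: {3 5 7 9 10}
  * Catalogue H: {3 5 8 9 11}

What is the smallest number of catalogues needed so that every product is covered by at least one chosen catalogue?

5

A and B and D and G and H together: A ∪ B ∪ D ∪ G ∪ H = {1, 2, 3, 4, 5, 6, 7, 8, 9, 10, 11, 12, 13} — every product is covered.
No 4 of the 8 catalogues cover everything (all 70 combinations miss at least one product), so 5 is optimal.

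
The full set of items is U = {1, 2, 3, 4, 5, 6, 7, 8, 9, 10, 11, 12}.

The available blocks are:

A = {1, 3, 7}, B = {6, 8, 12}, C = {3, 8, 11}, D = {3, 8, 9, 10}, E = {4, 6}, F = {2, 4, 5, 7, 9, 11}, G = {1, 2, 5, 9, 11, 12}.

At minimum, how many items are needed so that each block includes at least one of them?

H = {3, 6, 11} meets every block (each contains at least one member of H), and |H| = 3.
No choice of 2 items meets every block, so 3 is the minimum.

3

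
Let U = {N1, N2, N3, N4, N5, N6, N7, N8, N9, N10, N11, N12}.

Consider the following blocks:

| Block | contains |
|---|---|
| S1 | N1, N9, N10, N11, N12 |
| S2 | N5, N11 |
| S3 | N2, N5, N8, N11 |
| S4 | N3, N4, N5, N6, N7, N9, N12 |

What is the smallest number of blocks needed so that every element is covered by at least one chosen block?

3

Take {S1, S3, S4}. Their union is {N1, N2, N3, N4, N5, N6, N7, N8, N9, N10, N11, N12}, which is all 12 elements.
Only S1 contains N1, so S1 is forced; the remaining 7 elements need at least 2 more blocks (each remaining block adds at most 5) — so at least 3 blocks are needed, and 3 is optimal.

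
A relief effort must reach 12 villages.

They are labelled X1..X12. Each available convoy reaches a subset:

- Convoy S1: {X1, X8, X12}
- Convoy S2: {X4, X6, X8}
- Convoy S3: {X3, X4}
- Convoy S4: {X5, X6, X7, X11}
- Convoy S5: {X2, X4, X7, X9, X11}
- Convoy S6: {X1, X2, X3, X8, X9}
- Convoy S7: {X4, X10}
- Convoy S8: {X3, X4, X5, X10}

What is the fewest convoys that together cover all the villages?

S1 and S4 and S5 and S8 together: S1 ∪ S4 ∪ S5 ∪ S8 = {X1, X2, X3, X4, X5, X6, X7, X8, X9, X10, X11, X12} — every village is covered.
No 3 of the 8 convoys cover everything (all 56 combinations miss at least one village), so 4 is optimal.

4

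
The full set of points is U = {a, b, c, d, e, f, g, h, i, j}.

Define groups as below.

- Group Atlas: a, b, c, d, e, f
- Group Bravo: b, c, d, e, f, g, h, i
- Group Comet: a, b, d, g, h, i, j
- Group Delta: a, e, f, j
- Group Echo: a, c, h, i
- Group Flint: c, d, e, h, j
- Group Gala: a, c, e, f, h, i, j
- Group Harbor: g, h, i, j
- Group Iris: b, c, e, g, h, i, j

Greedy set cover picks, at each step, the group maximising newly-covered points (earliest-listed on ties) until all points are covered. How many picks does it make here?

Greedy: pick Bravo (covers 8 new) → pick Comet (covers 2 new). Total picks: 2.

2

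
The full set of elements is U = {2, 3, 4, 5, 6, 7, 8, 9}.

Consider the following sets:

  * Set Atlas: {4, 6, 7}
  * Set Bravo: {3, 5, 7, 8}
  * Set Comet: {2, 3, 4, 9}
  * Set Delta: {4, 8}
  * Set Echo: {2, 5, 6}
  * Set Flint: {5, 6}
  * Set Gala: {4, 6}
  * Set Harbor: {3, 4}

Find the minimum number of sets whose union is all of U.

Take {Bravo, Comet, Echo}. Their union is {2, 3, 4, 5, 6, 7, 8, 9}, which is all 8 elements.
Only Comet contains 9, so Comet is forced; the remaining 4 elements need at least 2 more sets (each remaining set adds at most 3) — so at least 3 sets are needed, and 3 is optimal.

3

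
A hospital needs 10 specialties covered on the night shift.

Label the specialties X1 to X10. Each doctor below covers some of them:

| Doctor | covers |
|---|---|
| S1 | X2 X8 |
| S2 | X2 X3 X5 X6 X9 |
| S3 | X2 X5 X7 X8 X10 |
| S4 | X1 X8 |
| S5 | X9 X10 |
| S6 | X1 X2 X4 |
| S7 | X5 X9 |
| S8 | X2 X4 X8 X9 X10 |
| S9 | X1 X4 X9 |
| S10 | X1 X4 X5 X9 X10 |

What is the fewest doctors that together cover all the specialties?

S2 and S3 and S6 together: S2 ∪ S3 ∪ S6 = {X1, X2, X3, X4, X5, X6, X7, X8, X9, X10} — every specialty is covered.
Only S2 contains X3, so S2 is forced; the remaining 5 specialties need at least 2 more doctors (each remaining doctor adds at most 3) — so at least 3 doctors are needed, and 3 is optimal.

3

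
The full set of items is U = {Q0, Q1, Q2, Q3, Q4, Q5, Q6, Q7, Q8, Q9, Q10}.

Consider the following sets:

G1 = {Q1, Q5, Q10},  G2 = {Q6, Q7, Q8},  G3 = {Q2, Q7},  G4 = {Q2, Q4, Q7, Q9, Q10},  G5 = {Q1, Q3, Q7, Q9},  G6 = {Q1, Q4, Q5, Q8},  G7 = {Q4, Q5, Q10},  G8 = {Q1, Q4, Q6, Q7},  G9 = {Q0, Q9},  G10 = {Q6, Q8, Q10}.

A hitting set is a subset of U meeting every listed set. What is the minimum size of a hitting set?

The 4 items {Q1, Q7, Q9, Q10} hit every set.
No choice of 3 items meets every set, so 4 is the minimum.

4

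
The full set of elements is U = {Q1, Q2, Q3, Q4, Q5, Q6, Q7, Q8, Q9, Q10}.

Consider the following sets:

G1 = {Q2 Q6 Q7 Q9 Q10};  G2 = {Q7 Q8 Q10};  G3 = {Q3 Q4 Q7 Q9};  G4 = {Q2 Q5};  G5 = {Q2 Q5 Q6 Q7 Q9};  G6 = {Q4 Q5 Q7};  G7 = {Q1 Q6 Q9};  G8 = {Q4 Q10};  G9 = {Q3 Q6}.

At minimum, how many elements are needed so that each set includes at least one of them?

4

Take H = {Q5, Q6, Q7, Q10}. Each listed set contains at least one of these, so H is a hitting set of size 4.
No choice of 3 elements meets every set, so 4 is the minimum.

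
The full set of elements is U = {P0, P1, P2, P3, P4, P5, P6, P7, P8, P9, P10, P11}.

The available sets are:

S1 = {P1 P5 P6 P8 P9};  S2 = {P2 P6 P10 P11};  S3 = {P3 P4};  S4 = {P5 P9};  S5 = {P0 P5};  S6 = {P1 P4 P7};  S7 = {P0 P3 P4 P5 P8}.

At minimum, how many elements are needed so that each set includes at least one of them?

Take H = {P2, P4, P5}. Each listed set contains at least one of these, so H is a hitting set of size 3.
The sets S2, S5, S6 are pairwise disjoint, so any hitting set needs a separate element for each — at least 3. Hence 3 is optimal.

3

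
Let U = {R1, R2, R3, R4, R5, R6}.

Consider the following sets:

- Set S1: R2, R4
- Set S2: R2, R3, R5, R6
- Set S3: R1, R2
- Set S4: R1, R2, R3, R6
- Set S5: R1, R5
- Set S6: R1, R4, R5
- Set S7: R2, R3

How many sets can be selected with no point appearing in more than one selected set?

2

S6, S7 are pairwise disjoint (S6={R1,R4,R5}; S7={R2,R3}).
Every remaining set overlaps one of these, and no 3 of the listed sets are pairwise disjoint, so 2 is the maximum.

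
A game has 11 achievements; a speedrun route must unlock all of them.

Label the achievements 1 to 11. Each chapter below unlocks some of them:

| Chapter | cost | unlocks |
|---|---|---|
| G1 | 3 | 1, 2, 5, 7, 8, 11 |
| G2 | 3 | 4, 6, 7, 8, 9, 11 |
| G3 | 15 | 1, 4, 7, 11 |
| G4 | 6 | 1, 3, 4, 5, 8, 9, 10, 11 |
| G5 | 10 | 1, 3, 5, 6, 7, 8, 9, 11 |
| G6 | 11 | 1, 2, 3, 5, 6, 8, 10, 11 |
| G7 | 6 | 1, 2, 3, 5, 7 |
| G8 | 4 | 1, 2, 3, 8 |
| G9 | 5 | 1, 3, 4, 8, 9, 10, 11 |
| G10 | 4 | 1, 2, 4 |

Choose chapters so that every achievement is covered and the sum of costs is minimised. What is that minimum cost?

G1, G2, G9 together cover every achievement (G1 ∪ G2 ∪ G9 = {1, 2, 3, 4, 5, 6, 7, 8, 9, 10, 11}); total cost 3 + 3 + 5 = 11.
No covering selection has total cost below 11.

11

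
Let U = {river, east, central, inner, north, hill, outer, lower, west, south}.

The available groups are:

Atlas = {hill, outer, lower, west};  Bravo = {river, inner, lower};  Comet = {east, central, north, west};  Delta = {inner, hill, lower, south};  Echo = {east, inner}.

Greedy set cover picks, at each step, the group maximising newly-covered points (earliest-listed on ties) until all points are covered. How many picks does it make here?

4

Greedy: pick Atlas (covers 4 new) → pick Comet (covers 3 new) → pick Bravo (covers 2 new) → pick Delta (covers 1 new). Total picks: 4.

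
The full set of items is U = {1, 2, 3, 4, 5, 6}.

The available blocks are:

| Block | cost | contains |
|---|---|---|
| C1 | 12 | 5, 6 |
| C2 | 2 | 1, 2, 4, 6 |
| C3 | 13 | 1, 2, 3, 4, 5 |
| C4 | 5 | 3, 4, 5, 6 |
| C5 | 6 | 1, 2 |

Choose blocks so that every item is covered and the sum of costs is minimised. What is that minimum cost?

7

C2, C4 together cover every item (C2 ∪ C4 = {1, 2, 3, 4, 5, 6}); total cost 2 + 5 = 7.
No covering selection has total cost below 7.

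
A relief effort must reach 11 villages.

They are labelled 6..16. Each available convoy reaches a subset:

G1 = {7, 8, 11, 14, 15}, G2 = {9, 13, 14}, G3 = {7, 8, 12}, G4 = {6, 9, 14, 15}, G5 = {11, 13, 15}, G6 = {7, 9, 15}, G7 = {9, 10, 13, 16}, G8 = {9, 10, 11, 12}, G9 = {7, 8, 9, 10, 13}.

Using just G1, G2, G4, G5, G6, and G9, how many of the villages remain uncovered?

2

Union of G1, G2, G4, G5, G6, G9 = {6, 7, 8, 9, 10, 11, 13, 14, 15}.
Not covered: 12, 16 — 2 villages.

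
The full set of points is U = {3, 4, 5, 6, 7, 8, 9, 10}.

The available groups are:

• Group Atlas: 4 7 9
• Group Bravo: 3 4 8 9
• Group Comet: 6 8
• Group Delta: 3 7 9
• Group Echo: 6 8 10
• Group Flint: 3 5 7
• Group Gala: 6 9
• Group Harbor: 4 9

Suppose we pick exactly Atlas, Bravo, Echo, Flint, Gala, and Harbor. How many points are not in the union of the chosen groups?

0

Union of Atlas, Bravo, Echo, Flint, Gala, Harbor = {3, 4, 5, 6, 7, 8, 9, 10} — that's every point, so 0 are uncovered.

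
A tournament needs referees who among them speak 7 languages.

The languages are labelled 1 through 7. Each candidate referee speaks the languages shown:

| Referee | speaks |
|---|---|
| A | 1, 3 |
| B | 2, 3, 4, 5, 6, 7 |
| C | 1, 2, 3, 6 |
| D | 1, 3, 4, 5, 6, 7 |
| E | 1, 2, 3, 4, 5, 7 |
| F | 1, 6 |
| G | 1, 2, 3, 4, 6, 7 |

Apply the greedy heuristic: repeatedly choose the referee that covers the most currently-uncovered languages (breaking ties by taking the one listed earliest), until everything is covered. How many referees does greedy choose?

2

Greedy: pick B (covers 6 new) → pick A (covers 1 new). Total picks: 2.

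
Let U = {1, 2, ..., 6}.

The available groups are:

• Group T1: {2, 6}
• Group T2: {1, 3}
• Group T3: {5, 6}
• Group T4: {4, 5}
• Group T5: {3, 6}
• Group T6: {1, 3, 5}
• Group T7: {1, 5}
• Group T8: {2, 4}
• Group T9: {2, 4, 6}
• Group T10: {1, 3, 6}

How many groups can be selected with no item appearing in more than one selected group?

3

T5, T7, T8 are pairwise disjoint (T5={3,6}; T7={1,5}; T8={2,4}).
Every remaining group overlaps one of these, and no 4 of the listed groups are pairwise disjoint, so 3 is the maximum.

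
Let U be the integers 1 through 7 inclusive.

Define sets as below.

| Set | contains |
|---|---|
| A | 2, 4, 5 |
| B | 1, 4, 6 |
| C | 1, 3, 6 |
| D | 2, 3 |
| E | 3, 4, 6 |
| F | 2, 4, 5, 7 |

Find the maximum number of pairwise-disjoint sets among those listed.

2

C, F are pairwise disjoint (C={1,3,6}; F={2,4,5,7}).
Every remaining set overlaps one of these, and no 3 of the listed sets are pairwise disjoint, so 2 is the maximum.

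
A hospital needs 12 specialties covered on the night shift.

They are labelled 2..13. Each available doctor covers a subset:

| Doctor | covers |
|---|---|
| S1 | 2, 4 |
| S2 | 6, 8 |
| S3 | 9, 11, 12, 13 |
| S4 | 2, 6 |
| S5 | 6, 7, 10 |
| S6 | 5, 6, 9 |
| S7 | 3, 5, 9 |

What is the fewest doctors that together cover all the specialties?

5

S1 and S2 and S3 and S5 and S7 together: S1 ∪ S2 ∪ S3 ∪ S5 ∪ S7 = {2, 3, 4, 5, 6, 7, 8, 9, 10, 11, 12, 13} — every specialty is covered.
No 4 of the 7 doctors cover everything (all 35 combinations miss at least one specialty), so 5 is optimal.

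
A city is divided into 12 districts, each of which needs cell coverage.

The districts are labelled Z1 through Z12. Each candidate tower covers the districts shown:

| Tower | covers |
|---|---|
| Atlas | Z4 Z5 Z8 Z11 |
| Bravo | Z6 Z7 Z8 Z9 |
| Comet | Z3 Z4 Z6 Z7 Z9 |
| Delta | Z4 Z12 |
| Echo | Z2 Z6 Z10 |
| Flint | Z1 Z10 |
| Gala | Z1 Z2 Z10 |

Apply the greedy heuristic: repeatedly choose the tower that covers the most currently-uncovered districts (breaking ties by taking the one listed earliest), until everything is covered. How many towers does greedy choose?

Greedy: pick Comet (covers 5 new) → pick Atlas (covers 3 new) → pick Gala (covers 3 new) → pick Delta (covers 1 new). Total picks: 4.

4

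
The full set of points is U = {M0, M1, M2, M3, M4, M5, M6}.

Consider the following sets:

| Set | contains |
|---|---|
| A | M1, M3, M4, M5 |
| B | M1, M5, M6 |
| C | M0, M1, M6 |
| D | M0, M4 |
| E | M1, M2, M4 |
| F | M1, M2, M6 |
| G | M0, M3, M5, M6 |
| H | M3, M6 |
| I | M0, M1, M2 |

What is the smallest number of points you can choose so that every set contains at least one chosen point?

3

Take T = {M1, M3, M4}. Each listed set contains at least one of these, so T is a hitting set of size 3.
No choice of 2 points meets every set, so 3 is the minimum.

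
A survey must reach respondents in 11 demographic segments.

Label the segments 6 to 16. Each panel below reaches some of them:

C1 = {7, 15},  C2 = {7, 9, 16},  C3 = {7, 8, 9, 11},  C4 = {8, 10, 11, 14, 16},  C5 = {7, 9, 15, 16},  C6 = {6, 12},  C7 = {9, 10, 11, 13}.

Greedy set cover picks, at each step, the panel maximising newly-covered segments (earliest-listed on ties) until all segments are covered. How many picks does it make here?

Greedy: pick C4 (covers 5 new) → pick C5 (covers 3 new) → pick C6 (covers 2 new) → pick C7 (covers 1 new). Total picks: 4.

4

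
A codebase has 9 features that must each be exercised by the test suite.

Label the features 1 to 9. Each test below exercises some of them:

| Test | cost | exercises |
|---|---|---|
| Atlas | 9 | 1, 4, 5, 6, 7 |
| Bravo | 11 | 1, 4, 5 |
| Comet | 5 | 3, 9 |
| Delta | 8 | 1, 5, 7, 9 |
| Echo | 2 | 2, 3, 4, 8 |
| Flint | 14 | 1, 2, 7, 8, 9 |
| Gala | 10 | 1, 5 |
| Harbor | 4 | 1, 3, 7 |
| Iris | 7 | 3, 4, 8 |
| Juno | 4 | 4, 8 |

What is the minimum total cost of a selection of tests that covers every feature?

16

Atlas, Comet, Echo together cover every feature (Atlas ∪ Comet ∪ Echo = {1, 2, 3, 4, 5, 6, 7, 8, 9}); total cost 9 + 5 + 2 = 16.
The greedy pick Echo, Delta, Atlas costs 19; no covering selection beats 16.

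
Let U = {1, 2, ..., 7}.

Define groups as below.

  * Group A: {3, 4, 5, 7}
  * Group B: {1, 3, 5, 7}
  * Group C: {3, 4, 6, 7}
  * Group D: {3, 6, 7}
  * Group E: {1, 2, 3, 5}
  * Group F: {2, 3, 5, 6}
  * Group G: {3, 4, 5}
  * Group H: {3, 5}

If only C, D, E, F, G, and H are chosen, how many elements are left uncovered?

Union of C, D, E, F, G, H = {1, 2, 3, 4, 5, 6, 7} — that's every element, so 0 are uncovered.

0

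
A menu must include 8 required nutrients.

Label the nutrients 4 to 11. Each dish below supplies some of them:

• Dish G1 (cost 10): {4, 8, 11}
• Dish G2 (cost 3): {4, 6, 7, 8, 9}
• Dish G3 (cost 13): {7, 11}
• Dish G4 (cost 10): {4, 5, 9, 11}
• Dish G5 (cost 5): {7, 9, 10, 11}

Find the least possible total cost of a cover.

G2, G4, G5 together cover every nutrient (G2 ∪ G4 ∪ G5 = {4, 5, 6, 7, 8, 9, 10, 11}); total cost 3 + 10 + 5 = 18.
No covering selection has total cost below 18.

18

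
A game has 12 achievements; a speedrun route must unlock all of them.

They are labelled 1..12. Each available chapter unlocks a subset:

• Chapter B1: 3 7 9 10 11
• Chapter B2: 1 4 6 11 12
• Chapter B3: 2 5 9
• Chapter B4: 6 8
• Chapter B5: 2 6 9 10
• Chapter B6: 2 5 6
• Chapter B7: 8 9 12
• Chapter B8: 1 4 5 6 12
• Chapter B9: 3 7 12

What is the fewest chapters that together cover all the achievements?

Take {B1, B4, B6, B8}. Their union is {1, 2, 3, 4, 5, 6, 7, 8, 9, 10, 11, 12}, which is all 12 achievements.
No 3 of the 9 chapters cover everything (all 84 combinations miss at least one achievement), so 4 is optimal.

4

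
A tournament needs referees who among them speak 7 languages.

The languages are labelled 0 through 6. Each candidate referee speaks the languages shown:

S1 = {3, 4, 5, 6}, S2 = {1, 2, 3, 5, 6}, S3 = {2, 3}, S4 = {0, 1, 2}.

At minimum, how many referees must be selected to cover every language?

2

S1 and S4 together: S1 ∪ S4 = {0, 1, 2, 3, 4, 5, 6} — every language is covered.
No single referee has all 7 languages (the largest, S2, has 5), so 2 is optimal.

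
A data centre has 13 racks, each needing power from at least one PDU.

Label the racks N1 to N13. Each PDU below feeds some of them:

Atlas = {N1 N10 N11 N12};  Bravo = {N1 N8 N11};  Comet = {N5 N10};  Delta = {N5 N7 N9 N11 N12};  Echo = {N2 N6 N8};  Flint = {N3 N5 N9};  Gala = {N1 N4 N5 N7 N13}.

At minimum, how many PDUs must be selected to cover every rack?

Take {Atlas, Echo, Flint, Gala}. Their union is {N1, N2, N3, N4, N5, N6, N7, N8, N9, N10, N11, N12, N13}, which is all 13 racks.
Only Flint contains N3, so Flint is forced; the remaining 10 racks need at least 3 more PDUs (each remaining PDU adds at most 4) — so at least 4 PDUs are needed, and 4 is optimal.

4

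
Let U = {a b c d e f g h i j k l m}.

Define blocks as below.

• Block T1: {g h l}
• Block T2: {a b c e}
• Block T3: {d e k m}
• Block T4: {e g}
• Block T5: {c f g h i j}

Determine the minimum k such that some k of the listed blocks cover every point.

T1 and T2 and T3 and T5 together: T1 ∪ T2 ∪ T3 ∪ T5 = {a, b, c, d, e, f, g, h, i, j, k, l, m} — every point is covered.
Only T1 contains l, so T1 is forced; the remaining 10 points need at least 3 more blocks (each remaining block adds at most 4) — so at least 4 blocks are needed, and 4 is optimal.

4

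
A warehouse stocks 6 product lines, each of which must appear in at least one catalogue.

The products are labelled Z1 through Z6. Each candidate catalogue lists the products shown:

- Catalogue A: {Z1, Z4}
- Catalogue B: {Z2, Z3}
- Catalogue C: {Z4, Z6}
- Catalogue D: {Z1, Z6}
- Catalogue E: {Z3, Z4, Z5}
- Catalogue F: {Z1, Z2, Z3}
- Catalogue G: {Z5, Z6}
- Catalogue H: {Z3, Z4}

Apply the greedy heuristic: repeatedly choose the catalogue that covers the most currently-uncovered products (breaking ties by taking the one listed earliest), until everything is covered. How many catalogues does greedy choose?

Greedy: pick E (covers 3 new) → pick D (covers 2 new) → pick B (covers 1 new). Total picks: 3.

3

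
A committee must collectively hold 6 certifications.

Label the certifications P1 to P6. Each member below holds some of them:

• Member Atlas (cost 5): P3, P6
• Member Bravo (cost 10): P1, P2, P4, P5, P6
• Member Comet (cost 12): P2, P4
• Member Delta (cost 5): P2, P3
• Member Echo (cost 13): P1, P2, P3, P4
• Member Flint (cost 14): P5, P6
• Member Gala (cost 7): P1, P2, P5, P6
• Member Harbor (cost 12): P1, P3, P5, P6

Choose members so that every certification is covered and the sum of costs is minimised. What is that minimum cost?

15

Bravo, Delta together cover every certification (Bravo ∪ Delta = {P1, P2, P3, P4, P5, P6}); total cost 10 + 5 = 15.
The greedy pick Gala, Atlas, Bravo costs 22; no covering selection beats 15.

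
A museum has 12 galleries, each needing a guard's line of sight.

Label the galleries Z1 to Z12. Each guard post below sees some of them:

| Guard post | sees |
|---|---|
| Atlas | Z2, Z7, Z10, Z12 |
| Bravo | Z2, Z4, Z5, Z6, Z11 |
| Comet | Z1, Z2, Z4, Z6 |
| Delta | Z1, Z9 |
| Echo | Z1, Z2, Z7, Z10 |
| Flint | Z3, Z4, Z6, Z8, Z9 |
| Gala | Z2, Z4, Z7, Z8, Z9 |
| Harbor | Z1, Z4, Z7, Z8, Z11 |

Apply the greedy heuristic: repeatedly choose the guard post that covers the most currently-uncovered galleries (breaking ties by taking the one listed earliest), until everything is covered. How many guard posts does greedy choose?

4

Greedy: pick Bravo (covers 5 new) → pick Atlas (covers 3 new) → pick Flint (covers 3 new) → pick Comet (covers 1 new). Total picks: 4.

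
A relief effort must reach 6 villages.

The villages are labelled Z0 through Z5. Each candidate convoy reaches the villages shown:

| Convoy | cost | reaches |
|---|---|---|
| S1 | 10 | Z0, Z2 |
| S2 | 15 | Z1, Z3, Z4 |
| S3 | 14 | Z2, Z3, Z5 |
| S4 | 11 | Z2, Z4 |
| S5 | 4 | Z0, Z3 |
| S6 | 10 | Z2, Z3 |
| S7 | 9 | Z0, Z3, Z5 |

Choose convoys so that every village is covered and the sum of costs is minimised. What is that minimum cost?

33

S2, S3, S5 together cover every village (S2 ∪ S3 ∪ S5 = {Z0, Z1, Z2, Z3, Z4, Z5}); total cost 15 + 14 + 4 = 33.
The greedy pick S5, S4, S7, S2 costs 39; no covering selection beats 33.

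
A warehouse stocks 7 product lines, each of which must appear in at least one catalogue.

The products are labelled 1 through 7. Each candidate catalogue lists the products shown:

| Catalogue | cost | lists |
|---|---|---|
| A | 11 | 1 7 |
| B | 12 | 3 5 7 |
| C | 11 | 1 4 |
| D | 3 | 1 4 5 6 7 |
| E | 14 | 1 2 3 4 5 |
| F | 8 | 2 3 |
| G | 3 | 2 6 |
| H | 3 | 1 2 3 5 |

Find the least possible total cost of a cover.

6

D, H together cover every product (D ∪ H = {1, 2, 3, 4, 5, 6, 7}); total cost 3 + 3 = 6.
No covering selection has total cost below 6.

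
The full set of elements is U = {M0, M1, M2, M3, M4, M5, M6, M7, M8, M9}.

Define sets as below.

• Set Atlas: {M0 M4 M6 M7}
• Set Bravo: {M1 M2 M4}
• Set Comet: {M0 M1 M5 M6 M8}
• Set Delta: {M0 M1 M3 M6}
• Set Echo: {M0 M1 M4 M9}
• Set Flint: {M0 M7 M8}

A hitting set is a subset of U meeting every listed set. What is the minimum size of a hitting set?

H = {M1, M7} meets every set (each contains at least one member of H), and |H| = 2.
The sets Bravo, Flint are pairwise disjoint, so any hitting set needs a separate element for each — at least 2. Hence 2 is optimal.

2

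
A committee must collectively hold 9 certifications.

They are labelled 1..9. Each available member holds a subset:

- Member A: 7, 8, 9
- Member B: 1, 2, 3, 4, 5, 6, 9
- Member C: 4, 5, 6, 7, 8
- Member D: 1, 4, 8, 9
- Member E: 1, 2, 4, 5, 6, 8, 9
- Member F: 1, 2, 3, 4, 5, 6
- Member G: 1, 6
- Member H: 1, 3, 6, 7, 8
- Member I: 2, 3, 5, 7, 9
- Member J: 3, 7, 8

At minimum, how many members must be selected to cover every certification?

Take {E, J}. Their union is {1, 2, 3, 4, 5, 6, 7, 8, 9}, which is all 9 certifications.
No single member has all 9 certifications (the largest, B, has 7), so 2 is optimal.

2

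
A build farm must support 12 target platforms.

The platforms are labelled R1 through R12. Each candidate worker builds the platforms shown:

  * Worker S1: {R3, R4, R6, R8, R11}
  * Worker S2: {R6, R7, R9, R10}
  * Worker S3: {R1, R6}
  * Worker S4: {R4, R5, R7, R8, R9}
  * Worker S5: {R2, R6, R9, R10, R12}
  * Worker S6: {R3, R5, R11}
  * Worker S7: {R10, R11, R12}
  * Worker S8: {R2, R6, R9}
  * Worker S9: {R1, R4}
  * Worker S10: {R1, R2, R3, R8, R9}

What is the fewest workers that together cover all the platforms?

4

Take {S1, S3, S4, S5}. Their union is {R1, R2, R3, R4, R5, R6, R7, R8, R9, R10, R11, R12}, which is all 12 platforms.
No 3 of the 10 workers cover everything (all 120 combinations miss at least one platform), so 4 is optimal.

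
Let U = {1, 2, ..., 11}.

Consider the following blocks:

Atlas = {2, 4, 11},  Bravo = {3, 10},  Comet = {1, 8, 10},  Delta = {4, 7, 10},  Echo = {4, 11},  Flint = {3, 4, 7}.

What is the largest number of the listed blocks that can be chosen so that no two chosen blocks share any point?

2

Bravo, Echo are pairwise disjoint (Bravo={3,10}; Echo={4,11}).
Every remaining block overlaps one of these, and no 3 of the listed blocks are pairwise disjoint, so 2 is the maximum.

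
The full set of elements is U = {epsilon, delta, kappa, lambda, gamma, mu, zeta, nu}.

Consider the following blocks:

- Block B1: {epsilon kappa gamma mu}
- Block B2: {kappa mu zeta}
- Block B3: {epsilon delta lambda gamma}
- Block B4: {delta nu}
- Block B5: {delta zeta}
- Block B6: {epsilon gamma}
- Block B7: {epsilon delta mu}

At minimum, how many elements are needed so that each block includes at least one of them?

Take H = {epsilon, delta, zeta}. Each listed block contains at least one of these, so H is a hitting set of size 3.
The blocks B2, B4, B6 are pairwise disjoint, so any hitting set needs a separate element for each — at least 3. Hence 3 is optimal.

3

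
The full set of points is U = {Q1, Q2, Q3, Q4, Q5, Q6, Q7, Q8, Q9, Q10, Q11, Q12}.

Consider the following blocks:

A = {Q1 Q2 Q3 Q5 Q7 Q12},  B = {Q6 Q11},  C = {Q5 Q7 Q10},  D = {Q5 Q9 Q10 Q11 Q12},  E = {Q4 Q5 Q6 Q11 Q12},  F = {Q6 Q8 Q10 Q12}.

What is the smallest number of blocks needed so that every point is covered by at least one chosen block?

4

A and D and E and F together: A ∪ D ∪ E ∪ F = {Q1, Q2, Q3, Q4, Q5, Q6, Q7, Q8, Q9, Q10, Q11, Q12} — every point is covered.
No 3 of the 6 blocks cover everything (all 20 combinations miss at least one point), so 4 is optimal.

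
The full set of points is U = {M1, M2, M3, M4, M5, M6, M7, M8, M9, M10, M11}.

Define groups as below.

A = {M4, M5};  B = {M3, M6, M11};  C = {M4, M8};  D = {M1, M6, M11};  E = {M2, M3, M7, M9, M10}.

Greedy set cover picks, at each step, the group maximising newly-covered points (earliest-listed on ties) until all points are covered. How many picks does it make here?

Greedy: pick E (covers 5 new) → pick D (covers 3 new) → pick A (covers 2 new) → pick C (covers 1 new). Total picks: 4.

4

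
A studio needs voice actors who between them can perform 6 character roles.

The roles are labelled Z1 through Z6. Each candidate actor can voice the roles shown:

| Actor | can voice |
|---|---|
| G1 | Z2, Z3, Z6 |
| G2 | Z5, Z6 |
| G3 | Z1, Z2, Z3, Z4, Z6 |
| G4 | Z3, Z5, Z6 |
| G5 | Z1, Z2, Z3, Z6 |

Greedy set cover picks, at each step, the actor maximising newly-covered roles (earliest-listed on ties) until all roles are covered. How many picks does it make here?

Greedy: pick G3 (covers 5 new) → pick G2 (covers 1 new). Total picks: 2.

2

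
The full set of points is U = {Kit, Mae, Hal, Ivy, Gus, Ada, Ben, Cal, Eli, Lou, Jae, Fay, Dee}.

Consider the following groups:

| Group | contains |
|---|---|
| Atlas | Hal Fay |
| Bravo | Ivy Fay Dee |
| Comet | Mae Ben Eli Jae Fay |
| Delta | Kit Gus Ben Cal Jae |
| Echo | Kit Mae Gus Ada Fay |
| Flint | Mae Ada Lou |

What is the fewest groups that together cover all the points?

Take {Atlas, Bravo, Comet, Delta, Flint}. Their union is {Kit, Mae, Hal, Ivy, Gus, Ada, Ben, Cal, Eli, Lou, Jae, Fay, Dee}, which is all 13 points.
No 4 of the 6 groups cover everything (all 15 combinations miss at least one point), so 5 is optimal.

5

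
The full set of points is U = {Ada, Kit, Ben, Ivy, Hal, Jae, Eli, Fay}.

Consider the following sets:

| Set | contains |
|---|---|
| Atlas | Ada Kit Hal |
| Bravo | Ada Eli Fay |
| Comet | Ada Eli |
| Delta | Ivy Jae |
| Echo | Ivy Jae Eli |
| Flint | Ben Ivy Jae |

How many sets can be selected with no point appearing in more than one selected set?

2

Atlas, Flint are pairwise disjoint (Atlas={Ada,Kit,Hal}; Flint={Ben,Ivy,Jae}).
Every remaining set overlaps one of these, and no 3 of the listed sets are pairwise disjoint, so 2 is the maximum.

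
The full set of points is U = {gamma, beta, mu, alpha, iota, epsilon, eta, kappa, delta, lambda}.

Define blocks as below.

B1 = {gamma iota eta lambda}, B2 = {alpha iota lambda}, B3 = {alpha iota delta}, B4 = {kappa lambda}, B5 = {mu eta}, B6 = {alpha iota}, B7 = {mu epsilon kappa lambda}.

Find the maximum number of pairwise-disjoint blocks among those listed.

3

B3, B4, B5 are pairwise disjoint (B3={alpha,iota,delta}; B4={kappa,lambda}; B5={mu,eta}).
Every remaining block overlaps one of these, and no 4 of the listed blocks are pairwise disjoint, so 3 is the maximum.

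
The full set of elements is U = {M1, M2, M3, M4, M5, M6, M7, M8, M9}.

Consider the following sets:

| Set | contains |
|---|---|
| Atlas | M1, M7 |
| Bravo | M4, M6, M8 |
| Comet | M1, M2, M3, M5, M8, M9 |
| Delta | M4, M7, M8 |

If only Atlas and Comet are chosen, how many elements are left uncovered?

2

Union of Atlas, Comet = {M1, M2, M3, M5, M7, M8, M9}.
Not covered: M4, M6 — 2 elements.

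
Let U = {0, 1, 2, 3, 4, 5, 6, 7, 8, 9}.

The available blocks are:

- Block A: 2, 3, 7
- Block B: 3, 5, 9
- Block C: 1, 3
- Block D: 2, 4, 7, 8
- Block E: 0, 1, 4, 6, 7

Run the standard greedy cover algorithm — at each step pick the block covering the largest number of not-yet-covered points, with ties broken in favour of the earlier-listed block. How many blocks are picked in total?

3

Greedy: pick E (covers 5 new) → pick B (covers 3 new) → pick D (covers 2 new). Total picks: 3.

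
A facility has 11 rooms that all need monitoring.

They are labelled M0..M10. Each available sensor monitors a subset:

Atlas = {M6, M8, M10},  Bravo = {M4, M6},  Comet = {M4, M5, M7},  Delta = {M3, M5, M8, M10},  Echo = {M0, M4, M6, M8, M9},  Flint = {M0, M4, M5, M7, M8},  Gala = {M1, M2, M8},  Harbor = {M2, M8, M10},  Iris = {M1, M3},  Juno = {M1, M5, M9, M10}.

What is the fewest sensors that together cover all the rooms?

Comet and Delta and Echo and Gala together: Comet ∪ Delta ∪ Echo ∪ Gala = {M0, M1, M2, M3, M4, M5, M6, M7, M8, M9, M10} — every room is covered.
No 3 of the 10 sensors cover everything (all 120 combinations miss at least one room), so 4 is optimal.

4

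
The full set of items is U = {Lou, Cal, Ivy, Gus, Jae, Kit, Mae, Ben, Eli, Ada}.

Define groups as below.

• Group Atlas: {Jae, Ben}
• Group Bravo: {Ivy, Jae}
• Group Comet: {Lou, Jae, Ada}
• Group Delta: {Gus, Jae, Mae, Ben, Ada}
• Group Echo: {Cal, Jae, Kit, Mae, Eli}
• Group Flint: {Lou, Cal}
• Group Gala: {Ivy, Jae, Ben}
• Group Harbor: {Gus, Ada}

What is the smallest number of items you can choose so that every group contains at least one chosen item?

The 3 items {Lou, Jae, Ada} hit every group.
The groups Bravo, Flint, Harbor are pairwise disjoint, so any hitting set needs a separate item for each — at least 3. Hence 3 is optimal.

3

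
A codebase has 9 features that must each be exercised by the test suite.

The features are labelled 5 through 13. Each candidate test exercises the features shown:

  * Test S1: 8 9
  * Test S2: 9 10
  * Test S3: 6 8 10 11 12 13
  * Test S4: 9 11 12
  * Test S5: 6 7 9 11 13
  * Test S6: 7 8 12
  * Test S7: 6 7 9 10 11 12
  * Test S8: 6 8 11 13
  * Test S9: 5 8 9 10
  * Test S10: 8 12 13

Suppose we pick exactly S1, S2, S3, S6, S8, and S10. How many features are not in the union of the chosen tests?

1

Union of S1, S2, S3, S6, S8, S10 = {6, 7, 8, 9, 10, 11, 12, 13}.
Not covered: 5 — 1 feature.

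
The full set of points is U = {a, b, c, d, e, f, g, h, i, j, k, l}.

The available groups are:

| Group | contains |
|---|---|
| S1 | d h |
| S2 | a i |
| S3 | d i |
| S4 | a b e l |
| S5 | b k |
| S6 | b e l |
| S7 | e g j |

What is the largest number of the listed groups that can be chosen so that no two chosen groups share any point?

4

S1, S2, S5, S7 are pairwise disjoint (S1={d,h}; S2={a,i}; S5={b,k}; S7={e,g,j}).
Every remaining group overlaps one of these, and no 5 of the listed groups are pairwise disjoint, so 4 is the maximum.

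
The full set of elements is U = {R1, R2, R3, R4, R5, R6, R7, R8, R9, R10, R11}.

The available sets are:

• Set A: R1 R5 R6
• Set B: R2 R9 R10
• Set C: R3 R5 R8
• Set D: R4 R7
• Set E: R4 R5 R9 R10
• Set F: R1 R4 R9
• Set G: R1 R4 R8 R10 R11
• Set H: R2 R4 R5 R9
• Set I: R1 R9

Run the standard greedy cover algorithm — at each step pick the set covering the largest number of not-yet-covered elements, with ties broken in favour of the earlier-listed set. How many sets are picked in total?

Greedy: pick G (covers 5 new) → pick H (covers 3 new) → pick A (covers 1 new) → pick C (covers 1 new) → pick D (covers 1 new). Total picks: 5.

5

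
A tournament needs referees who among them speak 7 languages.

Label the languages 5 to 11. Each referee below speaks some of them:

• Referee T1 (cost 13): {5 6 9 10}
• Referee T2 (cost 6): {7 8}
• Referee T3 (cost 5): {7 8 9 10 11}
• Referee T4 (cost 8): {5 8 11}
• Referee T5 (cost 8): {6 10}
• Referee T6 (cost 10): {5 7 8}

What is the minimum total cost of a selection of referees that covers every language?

18

T1, T3 together cover every language (T1 ∪ T3 = {5, 6, 7, 8, 9, 10, 11}); total cost 13 + 5 = 18.
No covering selection has total cost below 18.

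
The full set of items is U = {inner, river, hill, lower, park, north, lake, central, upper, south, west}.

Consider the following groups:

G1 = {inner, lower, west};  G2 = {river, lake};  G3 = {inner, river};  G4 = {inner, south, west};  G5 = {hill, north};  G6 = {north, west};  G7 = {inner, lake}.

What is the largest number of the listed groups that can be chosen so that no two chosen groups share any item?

G1, G2, G5 are pairwise disjoint (G1={inner,lower,west}; G2={river,lake}; G5={hill,north}).
Every remaining group overlaps one of these, and no 4 of the listed groups are pairwise disjoint, so 3 is the maximum.

3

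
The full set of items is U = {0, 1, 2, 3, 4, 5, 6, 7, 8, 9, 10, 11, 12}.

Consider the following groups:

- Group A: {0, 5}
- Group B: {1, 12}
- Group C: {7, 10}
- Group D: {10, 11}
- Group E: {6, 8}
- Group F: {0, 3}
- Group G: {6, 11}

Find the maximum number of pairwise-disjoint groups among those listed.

4

A, B, C, E are pairwise disjoint (A={0,5}; B={1,12}; C={7,10}; E={6,8}).
Every remaining group overlaps one of these, and no 5 of the listed groups are pairwise disjoint, so 4 is the maximum.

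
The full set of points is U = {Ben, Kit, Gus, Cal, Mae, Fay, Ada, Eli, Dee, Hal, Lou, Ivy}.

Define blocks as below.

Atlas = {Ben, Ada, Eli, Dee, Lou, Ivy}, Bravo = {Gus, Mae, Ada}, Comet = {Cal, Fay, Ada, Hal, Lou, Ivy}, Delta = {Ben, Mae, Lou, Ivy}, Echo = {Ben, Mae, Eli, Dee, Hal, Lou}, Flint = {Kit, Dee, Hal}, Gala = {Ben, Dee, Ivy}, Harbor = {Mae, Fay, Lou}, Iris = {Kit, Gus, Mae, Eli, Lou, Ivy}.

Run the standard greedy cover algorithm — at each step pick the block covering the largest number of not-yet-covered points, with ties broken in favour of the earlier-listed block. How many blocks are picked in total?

3

Greedy: pick Atlas (covers 6 new) → pick Comet (covers 3 new) → pick Iris (covers 3 new). Total picks: 3.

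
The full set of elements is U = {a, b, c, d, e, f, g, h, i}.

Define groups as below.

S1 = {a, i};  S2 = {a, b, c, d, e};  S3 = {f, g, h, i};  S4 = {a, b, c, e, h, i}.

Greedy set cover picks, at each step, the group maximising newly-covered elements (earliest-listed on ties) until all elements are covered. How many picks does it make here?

Greedy: pick S4 (covers 6 new) → pick S3 (covers 2 new) → pick S2 (covers 1 new). Total picks: 3.
(The true minimum cover uses only 2 groups, so greedy is not optimal here.)

3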